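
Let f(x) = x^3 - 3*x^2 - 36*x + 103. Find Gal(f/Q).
C_3 (order 3)

The polynomial is an irreducible cubic over Q and its discriminant is 123201 = 351^2, a perfect square. For an irreducible cubic, a square discriminant forces the Galois group to be A_3, the cyclic group of order 3.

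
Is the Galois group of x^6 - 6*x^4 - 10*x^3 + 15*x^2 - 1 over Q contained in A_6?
The polynomial is irreducible of degree 6 over Q. Its discriminant is -11156429376, which is not a perfect square. A Galois group lies in the alternating group exactly when the discriminant is a square in Q, so the Galois group (A_4 x C_2) is not contained in A_6.

No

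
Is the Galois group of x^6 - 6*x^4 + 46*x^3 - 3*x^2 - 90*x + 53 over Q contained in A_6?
The polynomial is irreducible of degree 6 over Q. Its discriminant is -153891765817344, which is not a perfect square. A Galois group lies in the alternating group exactly when the discriminant is a square in Q, so the Galois group (A_4 x C_2) is not contained in A_6.

No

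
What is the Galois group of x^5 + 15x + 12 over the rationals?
The polynomial f is an irreducible quintic over Q, so G = Gal(f/Q) is a transitive subgroup of S_5: one of C_5 (5T1, order 5), D_5 (5T2, order 10), F_20 (5T3, order 20), A_5 (5T4, order 60) or S_5 (5T5, order 120). The discriminant of f is 259200000, which is not a perfect square, so G is not contained in A_5. The transitive groups of degree 5 not contained in A_5 are: F_20 (5T3, order 20), S_5 (5T5, order 120). By Dedekind's theorem, for a prime p not dividing disc(f) the degrees of the irreducible factors of f mod p form the cycle type of an element of G. Factoring f modulo the 18 such primes p <= 73 (skipping 2, 3, 5, which divide the discriminant), each new pattern first appears at: mod 7: f = (x + 6)(x^4 + x^3 + x^2 + x + 2), pattern 4+1; mod 11: f = (x + 6)(x^2 + 2x + 10)(x^2 + 3x + 9), pattern 2+2+1; mod 19: f = (x^5 + 15x + 12), pattern 5. No other pattern occurs in this range, so the set of observed cycle types is {4+1, 2+2+1, 5}. The candidates containing elements of all these cycle types are F_20 (5T3) of order 20, S_5 (5T5) of order 120; the others are excluded. The observed types are precisely the cycle types that occur in F_20 (5T3) (apart from the identity). Each of the other remaining candidates has further cycle types, and by the Chebotarev density theorem the matching factorization patterns would occur for a proportion of primes equal to their share of the group: S_5 (5T5) additionally contains elements of type 3+2, 3+1+1, 2+1+1+1 (50 of its 120 elements, about 42% of primes). None of the 18 primes tested shows any such pattern (for each of these groups the chance of that is below 10^-4), which rules them out. Hence G = F_20 (5T3), of order 20.

F_20 (order 20)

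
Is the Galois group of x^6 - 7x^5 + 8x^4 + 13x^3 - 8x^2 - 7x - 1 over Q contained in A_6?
No

The polynomial is irreducible of degree 6 over Q. Its discriminant is 324179200, which is not a perfect square. A Galois group lies in the alternating group exactly when the discriminant is a square in Q, so the Galois group (S_3) is not contained in A_6.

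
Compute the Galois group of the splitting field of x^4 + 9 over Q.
V_4 (order 4)

The polynomial is an irreducible quartic over Q and its discriminant is 186624 = 432^2, a perfect square, so the Galois group is contained in A_4. The resolvent cubic y^3 - 36*y splits completely over Q, which gives the Klein four-group V_4.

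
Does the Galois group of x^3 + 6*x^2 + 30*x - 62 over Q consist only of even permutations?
The polynomial is irreducible of degree 3 over Q. Its discriminant is -326700, which is not a perfect square. A Galois group lies in the alternating group exactly when the discriminant is a square in Q, so the Galois group (S_3) is not contained in A_3.

No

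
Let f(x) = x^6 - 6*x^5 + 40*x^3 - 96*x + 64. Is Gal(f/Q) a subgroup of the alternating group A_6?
The polynomial is irreducible of degree 6 over Q. Its discriminant is -37572373905408, which is not a perfect square. A Galois group lies in the alternating group exactly when the discriminant is a square in Q, so the Galois group (S_3) is not contained in A_6.

No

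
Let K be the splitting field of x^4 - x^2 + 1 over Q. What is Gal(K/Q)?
The polynomial is an irreducible quartic over Q and its discriminant is 144 = 12^2, a perfect square, so the Galois group is contained in A_4. The resolvent cubic y^3 + y^2 - 4*y - 4 splits completely over Q, which gives the Klein four-group V_4.

V_4 (order 4)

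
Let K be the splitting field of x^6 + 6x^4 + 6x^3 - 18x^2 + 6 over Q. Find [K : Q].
The degree of the splitting field over Q equals the order of the Galois group, so first determine the group. The polynomial f is an irreducible sextic over Q, so G = Gal(f/Q) is one of the 16 transitive subgroups 6T1, ..., 6T16 of S_6. The discriminant of f is 14154124032, which is not a perfect square, so G is not contained in A_6. The transitive groups of degree 6 not contained in A_6 are: C_6 (6T1, order 6), S_3 (6T2, order 6), D_6 (6T3, order 12), C_3 x S_3 (6T5, order 18), A_4 x C_2 (6T6, order 24), S_4 (6T8, order 24), S_3 x S_3 (6T9, order 36), S_4 x C_2 (6T11, order 48), (S_3 x S_3) : C_2 (6T13, order 72), PGL(2,5) (6T14, order 120), S_6 (6T16, order 720). By Dedekind's theorem, for a prime p not dividing disc(f) the degrees of the irreducible factors of f mod p form the cycle type of an element of G. Factoring f modulo the 22 such primes p <= 97 (skipping 2, 3, 53, which divide the discriminant), each new pattern first appears at: mod 5: f = (x^6 + x^4 + x^3 + 2x^2 + 1), pattern 6; mod 11: f = (x + 1)(x + 8)(x^2 + 3x + 8)(x^2 + 10x + 8), pattern 2+2+1+1; mod 13: f = (x + 3)(x + 4)(x + 6)(x^3 + 4x + 12), pattern 3+1+1+1; mod 31: f = (x^2 + x + 18)(x^2 + 6x + 14)(x^2 + 24x + 17), pattern 2+2+2; mod 97: f = (x^3 + 33x + 13)(x^3 + 70x + 90), pattern 3+3. No other pattern occurs in this range, so the set of observed cycle types is {6, 2+2+1+1, 3+1+1+1, 2+2+2, 3+3}. The candidates containing elements of all these cycle types are S_3 x S_3 (6T9) of order 36, (S_3 x S_3) : C_2 (6T13) of order 72, S_6 (6T16) of order 720; the others are excluded. The observed types are precisely the cycle types that occur in S_3 x S_3 (6T9) (apart from the identity). Each of the other remaining candidates has further cycle types, and by the Chebotarev density theorem the matching factorization patterns would occur for a proportion of primes equal to their share of the group: (S_3 x S_3) : C_2 (6T13) additionally contains elements of type 4+2, 3+2+1, 2+1+1+1+1 (36 of its 72 elements, about 50% of primes); S_6 (6T16) additionally contains elements of type 5+1, 4+2, 4+1+1, 3+2+1, 2+1+1+1+1 (459 of its 720 elements, about 64% of primes). None of the 22 primes tested shows any such pattern (for each of these groups the chance of that is below 10^-4), which rules them out. Hence G = S_3 x S_3 (6T9), of order 36. The Galois group S_3 x S_3 (6T9) has order 36, so the splitting field has degree 36 over Q.

36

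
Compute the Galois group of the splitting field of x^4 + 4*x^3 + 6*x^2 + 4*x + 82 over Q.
V_4

The polynomial is an irreducible quartic over Q and its discriminant is 136048896 = 11664^2, a perfect square, so the Galois group is contained in A_4. The resolvent cubic y^3 - 6*y^2 - 312*y + 640 splits completely over Q, which gives the Klein four-group V_4.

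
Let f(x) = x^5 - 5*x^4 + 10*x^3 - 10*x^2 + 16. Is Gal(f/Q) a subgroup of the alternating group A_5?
The polynomial is irreducible of degree 5 over Q. Its discriminant is 64000000 = 8000^2, a perfect square. A Galois group lies in the alternating group exactly when the discriminant is a square in Q, so the Galois group (D_5) is contained in A_5.

Yes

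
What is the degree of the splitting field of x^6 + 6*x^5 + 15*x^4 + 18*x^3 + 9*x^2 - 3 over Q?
36

The degree of the splitting field over Q equals the order of the Galois group, so first determine the group. The polynomial f is an irreducible sextic over Q, so G = Gal(f/Q) is one of the 16 transitive subgroups 6T1, ..., 6T16 of S_6. The discriminant of f is 5038848, which is not a perfect square, so G is not contained in A_6. The transitive groups of degree 6 not contained in A_6 are: C_6 (6T1, order 6), S_3 (6T2, order 6), D_6 (6T3, order 12), C_3 x S_3 (6T5, order 18), A_4 x C_2 (6T6, order 24), S_4 (6T8, order 24), S_3 x S_3 (6T9, order 36), S_4 x C_2 (6T11, order 48), (S_3 x S_3) : C_2 (6T13, order 72), PGL(2,5) (6T14, order 120), S_6 (6T16, order 720). By Dedekind's theorem, for a prime p not dividing disc(f) the degrees of the irreducible factors of f mod p form the cycle type of an element of G. Factoring f modulo the 23 such primes p <= 97 (skipping 2, 3, which divide the discriminant), each new pattern first appears at: mod 5: f = (x^6 + x^5 + 3x^3 + 4x^2 + 2), pattern 6; mod 11: f = (x + 4)(x + 6)(x^2 + 8x + 10)(x^2 + 10x + 7), pattern 2+2+1+1; mod 13: f = (x + 3)(x + 6)(x + 7)(x^3 + 3x^2 + 3x + 4), pattern 3+1+1+1; mod 31: f = (x^2 + 10x + 2)(x^2 + 11x + 21)(x^2 + 16x + 11), pattern 2+2+2; mod 97: f = (x^3 + 3x^2 + 3x + 10)(x^3 + 3x^2 + 3x + 87), pattern 3+3. No other pattern occurs in this range, so the set of observed cycle types is {6, 2+2+1+1, 3+1+1+1, 2+2+2, 3+3}. The candidates containing elements of all these cycle types are S_3 x S_3 (6T9) of order 36, (S_3 x S_3) : C_2 (6T13) of order 72, S_6 (6T16) of order 720; the others are excluded. The observed types are precisely the cycle types that occur in S_3 x S_3 (6T9) (apart from the identity). Each of the other remaining candidates has further cycle types, and by the Chebotarev density theorem the matching factorization patterns would occur for a proportion of primes equal to their share of the group: (S_3 x S_3) : C_2 (6T13) additionally contains elements of type 4+2, 3+2+1, 2+1+1+1+1 (36 of its 72 elements, about 50% of primes); S_6 (6T16) additionally contains elements of type 5+1, 4+2, 4+1+1, 3+2+1, 2+1+1+1+1 (459 of its 720 elements, about 64% of primes). None of the 23 primes tested shows any such pattern (for each of these groups the chance of that is below 10^-4), which rules them out. Hence G = S_3 x S_3 (6T9), of order 36. The Galois group S_3 x S_3 (6T9) has order 36, so the splitting field has degree 36 over Q.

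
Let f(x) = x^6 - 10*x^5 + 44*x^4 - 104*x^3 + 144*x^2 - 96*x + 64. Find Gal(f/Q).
The polynomial f is an irreducible sextic over Q, so G = Gal(f/Q) is one of the 16 transitive subgroups 6T1, ..., 6T16 of S_6. The discriminant of f is -18046378835968, which is not a perfect square, so G is not contained in A_6. The transitive groups of degree 6 not contained in A_6 are: C_6 (6T1, order 6), S_3 (6T2, order 6), D_6 (6T3, order 12), C_3 x S_3 (6T5, order 18), A_4 x C_2 (6T6, order 24), S_4 (6T8, order 24), S_3 x S_3 (6T9, order 36), S_4 x C_2 (6T11, order 48), (S_3 x S_3) : C_2 (6T13, order 72), PGL(2,5) (6T14, order 120), S_6 (6T16, order 720). By Dedekind's theorem, for a prime p not dividing disc(f) the degrees of the irreducible factors of f mod p form the cycle type of an element of G. Factoring f modulo the 37 such primes p <= 167 (skipping 2, 7, which divide the discriminant), each new pattern first appears at: mod 3: f = (x^6 + 2x^5 + 2x^4 + x^3 + 1), pattern 6; mod 11: f = (x^3 + 4x^2 + 10x + 3)(x^3 + 8x^2 + 2x + 3), pattern 3+3; mod 13: f = (x^2 + 2x + 9)(x^2 + 6x + 1)(x^2 + 8x + 10), pattern 2+2+2; mod 29: f = (x + 6)(x + 8)(x + 10)(x + 13)(x + 16)(x + 24), pattern 1+1+1+1+1+1. No other pattern occurs in this range, so the set of observed cycle types is {6, 3+3, 2+2+2, 1+1+1+1+1+1}. The candidates containing elements of all these cycle types are C_6 (6T1) of order 6, D_6 (6T3) of order 12, C_3 x S_3 (6T5) of order 18, A_4 x C_2 (6T6) of order 24, S_3 x S_3 (6T9) of order 36, S_4 x C_2 (6T11) of order 48, (S_3 x S_3) : C_2 (6T13) of order 72, PGL(2,5) (6T14) of order 120, S_6 (6T16) of order 720; the others are excluded. The observed types are precisely the cycle types that occur in C_6 (6T1). Each of the other remaining candidates has further cycle types, and by the Chebotarev density theorem the matching factorization patterns would occur for a proportion of primes equal to their share of the group: D_6 (6T3) additionally contains elements of type 2+2+1+1 (3 of its 12 elements, about 25% of primes); C_3 x S_3 (6T5) additionally contains elements of type 3+1+1+1 (4 of its 18 elements, about 22% of primes); A_4 x C_2 (6T6) additionally contains elements of type 2+2+1+1, 2+1+1+1+1 (6 of its 24 elements, about 25% of primes); S_3 x S_3 (6T9) additionally contains elements of type 3+1+1+1, 2+2+1+1 (13 of its 36 elements, about 36% of primes); S_4 x C_2 (6T11) additionally contains elements of type 4+2, 4+1+1, 2+2+1+1, 2+1+1+1+1 (24 of its 48 elements, about 50% of primes); (S_3 x S_3) : C_2 (6T13) additionally contains elements of type 4+2, 3+2+1, 3+1+1+1, 2+2+1+1, 2+1+1+1+1 (49 of its 72 elements, about 68% of primes); PGL(2,5) (6T14) additionally contains elements of type 5+1, 4+1+1, 2+2+1+1 (69 of its 120 elements, about 58% of primes); S_6 (6T16) additionally contains elements of type 5+1, 4+2, 4+1+1, 3+2+1, 3+1+1+1, 2+2+1+1, 2+1+1+1+1 (544 of its 720 elements, about 76% of primes). None of the 37 primes tested shows any such pattern (for each of these groups the chance of that is below 10^-4), which rules them out. Hence G = C_6 (6T1), of order 6.

6T1: C_6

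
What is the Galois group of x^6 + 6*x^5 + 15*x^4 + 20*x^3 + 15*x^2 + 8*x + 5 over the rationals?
The polynomial f is an irreducible sextic over Q, so G = Gal(f/Q) is one of the 16 transitive subgroups 6T1, ..., 6T16 of S_6. The discriminant of f is -1292992, which is not a perfect square, so G is not contained in A_6. The transitive groups of degree 6 not contained in A_6 are: C_6 (6T1, order 6), S_3 (6T2, order 6), D_6 (6T3, order 12), C_3 x S_3 (6T5, order 18), A_4 x C_2 (6T6, order 24), S_4 (6T8, order 24), S_3 x S_3 (6T9, order 36), S_4 x C_2 (6T11, order 48), (S_3 x S_3) : C_2 (6T13, order 72), PGL(2,5) (6T14, order 120), S_6 (6T16, order 720). By Dedekind's theorem, for a prime p not dividing disc(f) the degrees of the irreducible factors of f mod p form the cycle type of an element of G. Factoring f modulo the 3 such primes p <= 7 (skipping 2, which divides the discriminant), each new pattern first appears at: mod 3: f = (x^6 + 2x^3 + 2x + 2), pattern 6; mod 5: f = (x)(x + 4)(x^4 + 2x^3 + 2x^2 + 2x + 2), pattern 4+1+1; mod 7: f = (x + 6)(x^2 + 6x + 3)(x^3 + x^2 + 6x + 3), pattern 3+2+1. No other pattern occurs in this range, so the set of observed cycle types is {6, 4+1+1, 3+2+1}. Among the candidates above, the only group containing elements of all these cycle types is S_6 (6T16); every other candidate lacks at least one of them. Hence G = S_6 (6T16), of order 720.

S_6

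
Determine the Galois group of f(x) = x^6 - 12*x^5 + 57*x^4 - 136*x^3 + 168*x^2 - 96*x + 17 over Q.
A_4 x C_2 (order 24)

The polynomial f is an irreducible sextic over Q, so G = Gal(f/Q) is one of the 16 transitive subgroups 6T1, ..., 6T16 of S_6. The discriminant of f is -419904, which is not a perfect square, so G is not contained in A_6. The transitive groups of degree 6 not contained in A_6 are: C_6 (6T1, order 6), S_3 (6T2, order 6), D_6 (6T3, order 12), C_3 x S_3 (6T5, order 18), A_4 x C_2 (6T6, order 24), S_4 (6T8, order 24), S_3 x S_3 (6T9, order 36), S_4 x C_2 (6T11, order 48), (S_3 x S_3) : C_2 (6T13, order 72), PGL(2,5) (6T14, order 120), S_6 (6T16, order 720). By Dedekind's theorem, for a prime p not dividing disc(f) the degrees of the irreducible factors of f mod p form the cycle type of an element of G. Factoring f modulo the 33 such primes p <= 149 (skipping 2, 3, which divide the discriminant), each new pattern first appears at: mod 5: f = (x^3 + 2x + 1)(x^3 + 3x^2 + 2), pattern 3+3; mod 7: f = (x^6 + 2x^5 + x^4 + 4x^3 + 2x + 3), pattern 6; mod 17: f = (x)(x + 13)(x^2 + 13x + 10)(x^2 + 13x + 16), pattern 2+2+1+1; mod 19: f = (x + 4)(x + 5)(x + 10)(x + 11)(x^2 + 15x + 10), pattern 2+1+1+1+1; mod 71: f = (x^2 + 67x + 44)(x^2 + 67x + 49)(x^2 + 67x + 58), pattern 2+2+2. No other pattern occurs in this range, so the set of observed cycle types is {3+3, 6, 2+2+1+1, 2+1+1+1+1, 2+2+2}. The candidates containing elements of all these cycle types are A_4 x C_2 (6T6) of order 24, S_4 x C_2 (6T11) of order 48, (S_3 x S_3) : C_2 (6T13) of order 72, S_6 (6T16) of order 720; the others are excluded. The observed types are precisely the cycle types that occur in A_4 x C_2 (6T6) (apart from the identity). Each of the other remaining candidates has further cycle types, and by the Chebotarev density theorem the matching factorization patterns would occur for a proportion of primes equal to their share of the group: S_4 x C_2 (6T11) additionally contains elements of type 4+2, 4+1+1 (12 of its 48 elements, about 25% of primes); (S_3 x S_3) : C_2 (6T13) additionally contains elements of type 4+2, 3+2+1, 3+1+1+1 (34 of its 72 elements, about 47% of primes); S_6 (6T16) additionally contains elements of type 5+1, 4+2, 4+1+1, 3+2+1, 3+1+1+1 (484 of its 720 elements, about 67% of primes). None of the 33 primes tested shows any such pattern (for each of these groups the chance of that is below 10^-4), which rules them out. Hence G = A_4 x C_2 (6T6), of order 24.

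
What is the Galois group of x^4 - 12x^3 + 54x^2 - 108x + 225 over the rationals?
V_4

The polynomial is an irreducible quartic over Q and its discriminant is 764411904 = 27648^2, a perfect square, so the Galois group is contained in A_4. The resolvent cubic y^3 - 54*y^2 + 396*y + 4536 splits completely over Q, which gives the Klein four-group V_4.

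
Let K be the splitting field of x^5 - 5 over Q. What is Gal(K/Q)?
F_20 (order 20)

The polynomial f is an irreducible quintic over Q, so G = Gal(f/Q) is a transitive subgroup of S_5: one of C_5 (5T1, order 5), D_5 (5T2, order 10), F_20 (5T3, order 20), A_5 (5T4, order 60) or S_5 (5T5, order 120). The discriminant of f is 1953125, which is not a perfect square, so G is not contained in A_5. The transitive groups of degree 5 not contained in A_5 are: F_20 (5T3, order 20), S_5 (5T5, order 120). By Dedekind's theorem, for a prime p not dividing disc(f) the degrees of the irreducible factors of f mod p form the cycle type of an element of G. Factoring f modulo the 18 such primes p <= 67 (skipping 5, which divides the discriminant), each new pattern first appears at: mod 2: f = (x + 1)(x^4 + x^3 + x^2 + x + 1), pattern 4+1; mod 11: f = (x^5 + 6), pattern 5; mod 19: f = (x + 13)(x^2 + 11x + 17)(x^2 + 14x + 17), pattern 2+2+1; mod 31: f = (x + 3)(x + 6)(x + 12)(x + 17)(x + 24), pattern 1+1+1+1+1. No other pattern occurs in this range, so the set of observed cycle types is {4+1, 5, 2+2+1, 1+1+1+1+1}. The candidates containing elements of all these cycle types are F_20 (5T3) of order 20, S_5 (5T5) of order 120; the others are excluded. The observed types are precisely the cycle types that occur in F_20 (5T3). Each of the other remaining candidates has further cycle types, and by the Chebotarev density theorem the matching factorization patterns would occur for a proportion of primes equal to their share of the group: S_5 (5T5) additionally contains elements of type 3+2, 3+1+1, 2+1+1+1 (50 of its 120 elements, about 42% of primes). None of the 18 primes tested shows any such pattern (for each of these groups the chance of that is below 10^-4), which rules them out. Hence G = F_20 (5T3), of order 20.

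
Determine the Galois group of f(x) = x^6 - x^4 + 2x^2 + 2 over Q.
S_4

The polynomial f is an irreducible sextic over Q, so G = Gal(f/Q) is one of the 16 transitive subgroups 6T1, ..., 6T16 of S_6. The discriminant of f is -5120000, which is not a perfect square, so G is not contained in A_6. The transitive groups of degree 6 not contained in A_6 are: C_6 (6T1, order 6), S_3 (6T2, order 6), D_6 (6T3, order 12), C_3 x S_3 (6T5, order 18), A_4 x C_2 (6T6, order 24), S_4 (6T8, order 24), S_3 x S_3 (6T9, order 36), S_4 x C_2 (6T11, order 48), (S_3 x S_3) : C_2 (6T13, order 72), PGL(2,5) (6T14, order 120), S_6 (6T16, order 720). By Dedekind's theorem, for a prime p not dividing disc(f) the degrees of the irreducible factors of f mod p form the cycle type of an element of G. Factoring f modulo the 22 such primes p <= 89 (skipping 2, 5, which divide the discriminant), each new pattern first appears at: mod 3: f = (x^3 + x^2 + 2)(x^3 + 2x^2 + 1), pattern 3+3; mod 7: f = (x^2 + 2)(x^2 + x + 6)(x^2 + 6x + 6), pattern 2+2+2; mod 13: f = (x + 4)(x + 9)(x^4 + 2x^2 + 8), pattern 4+1+1; mod 43: f = (x + 12)(x + 31)(x^2 + 4)(x^2 + 10), pattern 2+2+1+1. No other pattern occurs in this range, so the set of observed cycle types is {3+3, 2+2+2, 4+1+1, 2+2+1+1}. The candidates containing elements of all these cycle types are S_4 (6T8) of order 24, S_4 x C_2 (6T11) of order 48, PGL(2,5) (6T14) of order 120, S_6 (6T16) of order 720; the others are excluded. The observed types are precisely the cycle types that occur in S_4 (6T8) (apart from the identity). Each of the other remaining candidates has further cycle types, and by the Chebotarev density theorem the matching factorization patterns would occur for a proportion of primes equal to their share of the group: S_4 x C_2 (6T11) additionally contains elements of type 6, 4+2, 2+1+1+1+1 (17 of its 48 elements, about 35% of primes); PGL(2,5) (6T14) additionally contains elements of type 6, 5+1 (44 of its 120 elements, about 37% of primes); S_6 (6T16) additionally contains elements of type 6, 5+1, 4+2, 3+2+1, 3+1+1+1, 2+1+1+1+1 (529 of its 720 elements, about 73% of primes). None of the 22 primes tested shows any such pattern (for each of these groups the chance of that is below 10^-4), which rules them out. Hence G = S_4 (6T8), of order 24.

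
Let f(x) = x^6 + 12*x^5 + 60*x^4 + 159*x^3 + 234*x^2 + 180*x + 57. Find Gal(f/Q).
The polynomial f is an irreducible sextic over Q, so G = Gal(f/Q) is one of the 16 transitive subgroups 6T1, ..., 6T16 of S_6. The discriminant of f is -19683, which is not a perfect square, so G is not contained in A_6. The transitive groups of degree 6 not contained in A_6 are: C_6 (6T1, order 6), S_3 (6T2, order 6), D_6 (6T3, order 12), C_3 x S_3 (6T5, order 18), A_4 x C_2 (6T6, order 24), S_4 (6T8, order 24), S_3 x S_3 (6T9, order 36), S_4 x C_2 (6T11, order 48), (S_3 x S_3) : C_2 (6T13, order 72), PGL(2,5) (6T14, order 120), S_6 (6T16, order 720). By Dedekind's theorem, for a prime p not dividing disc(f) the degrees of the irreducible factors of f mod p form the cycle type of an element of G. Factoring f modulo the 37 such primes p <= 163 (skipping 3, which divides the discriminant), each new pattern first appears at: mod 2: f = (x^6 + x^3 + 1), pattern 6; mod 7: f = (x^3 + 6x^2 + 5x + 3)(x^3 + 6x^2 + 5x + 5), pattern 3+3; mod 17: f = (x^2 + 14)(x^2 + x + 16)(x^2 + 11x + 2), pattern 2+2+2; mod 19: f = (x)(x + 6)(x + 7)(x + 8)(x + 11)(x + 18), pattern 1+1+1+1+1+1. No other pattern occurs in this range, so the set of observed cycle types is {6, 3+3, 2+2+2, 1+1+1+1+1+1}. The candidates containing elements of all these cycle types are C_6 (6T1) of order 6, D_6 (6T3) of order 12, C_3 x S_3 (6T5) of order 18, A_4 x C_2 (6T6) of order 24, S_3 x S_3 (6T9) of order 36, S_4 x C_2 (6T11) of order 48, (S_3 x S_3) : C_2 (6T13) of order 72, PGL(2,5) (6T14) of order 120, S_6 (6T16) of order 720; the others are excluded. The observed types are precisely the cycle types that occur in C_6 (6T1). Each of the other remaining candidates has further cycle types, and by the Chebotarev density theorem the matching factorization patterns would occur for a proportion of primes equal to their share of the group: D_6 (6T3) additionally contains elements of type 2+2+1+1 (3 of its 12 elements, about 25% of primes); C_3 x S_3 (6T5) additionally contains elements of type 3+1+1+1 (4 of its 18 elements, about 22% of primes); A_4 x C_2 (6T6) additionally contains elements of type 2+2+1+1, 2+1+1+1+1 (6 of its 24 elements, about 25% of primes); S_3 x S_3 (6T9) additionally contains elements of type 3+1+1+1, 2+2+1+1 (13 of its 36 elements, about 36% of primes); S_4 x C_2 (6T11) additionally contains elements of type 4+2, 4+1+1, 2+2+1+1, 2+1+1+1+1 (24 of its 48 elements, about 50% of primes); (S_3 x S_3) : C_2 (6T13) additionally contains elements of type 4+2, 3+2+1, 3+1+1+1, 2+2+1+1, 2+1+1+1+1 (49 of its 72 elements, about 68% of primes); PGL(2,5) (6T14) additionally contains elements of type 5+1, 4+1+1, 2+2+1+1 (69 of its 120 elements, about 58% of primes); S_6 (6T16) additionally contains elements of type 5+1, 4+2, 4+1+1, 3+2+1, 3+1+1+1, 2+2+1+1, 2+1+1+1+1 (544 of its 720 elements, about 76% of primes). None of the 37 primes tested shows any such pattern (for each of these groups the chance of that is below 10^-4), which rules them out. Hence G = C_6 (6T1), of order 6.

C_6, the cyclic group of order 6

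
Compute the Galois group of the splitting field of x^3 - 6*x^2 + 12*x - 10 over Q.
3T2: S_3

The polynomial is an irreducible cubic over Q and its discriminant is -108, which is not a perfect square. For an irreducible cubic, a non-square discriminant gives Galois group S_3.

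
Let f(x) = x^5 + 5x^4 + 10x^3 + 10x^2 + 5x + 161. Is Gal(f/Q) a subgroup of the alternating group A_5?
The polynomial is irreducible of degree 5 over Q. Its discriminant is 2048000000000, which is not a perfect square. A Galois group lies in the alternating group exactly when the discriminant is a square in Q, so the Galois group (F_20) is not contained in A_5.

No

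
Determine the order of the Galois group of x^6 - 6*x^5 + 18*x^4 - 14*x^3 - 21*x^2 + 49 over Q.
The degree of the splitting field over Q equals the order of the Galois group, so first determine the group. The polynomial f is an irreducible sextic over Q, so G = Gal(f/Q) is one of the 16 transitive subgroups 6T1, ..., 6T16 of S_6. The discriminant of f is -28010528989632, which is not a perfect square, so G is not contained in A_6. The transitive groups of degree 6 not contained in A_6 are: C_6 (6T1, order 6), S_3 (6T2, order 6), D_6 (6T3, order 12), C_3 x S_3 (6T5, order 18), A_4 x C_2 (6T6, order 24), S_4 (6T8, order 24), S_3 x S_3 (6T9, order 36), S_4 x C_2 (6T11, order 48), (S_3 x S_3) : C_2 (6T13, order 72), PGL(2,5) (6T14, order 120), S_6 (6T16, order 720). By Dedekind's theorem, for a prime p not dividing disc(f) the degrees of the irreducible factors of f mod p form the cycle type of an element of G. Factoring f modulo the 21 such primes p <= 89 (skipping 2, 3, 7, which divide the discriminant), each new pattern first appears at: mod 5: f = (x^6 + 4x^5 + 3x^4 + x^3 + 4x^2 + 4), pattern 6; mod 11: f = (x + 3)(x^5 + 2x^4 + x^3 + 5x^2 + 8x + 9), pattern 5+1; mod 13: f = (x + 4)(x + 11)(x^4 + 5x^3 + 3x^2 + 7x + 2), pattern 4+1+1; mod 23: f = (x + 2)(x + 15)(x^2 + 3x + 9)(x^2 + 20x + 11), pattern 2+2+1+1; mod 43: f = (x^3 + 40x^2 + 3x + 30)(x^3 + 40x^2 + 6x + 26), pattern 3+3; mod 61: f = (x^2 + 26x + 40)(x^2 + 44x + 36)(x^2 + 46x + 31), pattern 2+2+2. No other pattern occurs in this range, so the set of observed cycle types is {6, 5+1, 4+1+1, 2+2+1+1, 3+3, 2+2+2}. The candidates containing elements of all these cycle types are PGL(2,5) (6T14) of order 120, S_6 (6T16) of order 720; the others are excluded. The observed types are precisely the cycle types that occur in PGL(2,5) (6T14) (apart from the identity). Each of the other remaining candidates has further cycle types, and by the Chebotarev density theorem the matching factorization patterns would occur for a proportion of primes equal to their share of the group: S_6 (6T16) additionally contains elements of type 4+2, 3+2+1, 3+1+1+1, 2+1+1+1+1 (265 of its 720 elements, about 37% of primes). None of the 21 primes tested shows any such pattern (for each of these groups the chance of that is below 10^-4), which rules them out. Hence G = PGL(2,5) (6T14), of order 120. The Galois group PGL(2,5) (6T14) has order 120, so the splitting field has degree 120 over Q.

120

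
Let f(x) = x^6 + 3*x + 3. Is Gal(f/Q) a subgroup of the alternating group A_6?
The polynomial is irreducible of degree 6 over Q. Its discriminant is -9059283, which is not a perfect square. A Galois group lies in the alternating group exactly when the discriminant is a square in Q, so the Galois group ((S_3 x S_3) : C_2) is not contained in A_6.

No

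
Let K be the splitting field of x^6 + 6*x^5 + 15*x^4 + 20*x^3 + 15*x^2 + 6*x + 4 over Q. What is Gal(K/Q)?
The polynomial f is an irreducible sextic over Q, so G = Gal(f/Q) is one of the 16 transitive subgroups 6T1, ..., 6T16 of S_6. The discriminant of f is -11337408, which is not a perfect square, so G is not contained in A_6. The transitive groups of degree 6 not contained in A_6 are: C_6 (6T1, order 6), S_3 (6T2, order 6), D_6 (6T3, order 12), C_3 x S_3 (6T5, order 18), A_4 x C_2 (6T6, order 24), S_4 (6T8, order 24), S_3 x S_3 (6T9, order 36), S_4 x C_2 (6T11, order 48), (S_3 x S_3) : C_2 (6T13, order 72), PGL(2,5) (6T14, order 120), S_6 (6T16, order 720). By Dedekind's theorem, for a prime p not dividing disc(f) the degrees of the irreducible factors of f mod p form the cycle type of an element of G. Factoring f modulo the 23 such primes p <= 97 (skipping 2, 3, which divide the discriminant), each new pattern first appears at: mod 5: f = (x^2 + x + 2)(x^2 + 2x + 3)(x^2 + 3x + 4), pattern 2+2+2; mod 7: f = (x^3 + 3x^2 + 3x + 3)(x^3 + 3x^2 + 3x + 6), pattern 3+3; mod 61: f = (x + 4)(x + 20)(x + 23)(x + 40)(x + 43)(x + 59), pattern 1+1+1+1+1+1. No other pattern occurs in this range, so the set of observed cycle types is {2+2+2, 3+3, 1+1+1+1+1+1}. The candidates containing elements of all these cycle types are C_6 (6T1) of order 6, S_3 (6T2) of order 6, D_6 (6T3) of order 12, C_3 x S_3 (6T5) of order 18, A_4 x C_2 (6T6) of order 24, S_4 (6T8) of order 24, S_3 x S_3 (6T9) of order 36, S_4 x C_2 (6T11) of order 48, (S_3 x S_3) : C_2 (6T13) of order 72, PGL(2,5) (6T14) of order 120, S_6 (6T16) of order 720; the others are excluded. The observed types are precisely the cycle types that occur in S_3 (6T2). Each of the other remaining candidates has further cycle types, and by the Chebotarev density theorem the matching factorization patterns would occur for a proportion of primes equal to their share of the group: C_6 (6T1) additionally contains elements of type 6 (2 of its 6 elements, about 33% of primes); D_6 (6T3) additionally contains elements of type 6, 2+2+1+1 (5 of its 12 elements, about 42% of primes); C_3 x S_3 (6T5) additionally contains elements of type 6, 3+1+1+1 (10 of its 18 elements, about 56% of primes); A_4 x C_2 (6T6) additionally contains elements of type 6, 2+2+1+1, 2+1+1+1+1 (14 of its 24 elements, about 58% of primes); S_4 (6T8) additionally contains elements of type 4+1+1, 2+2+1+1 (9 of its 24 elements, about 38% of primes); S_3 x S_3 (6T9) additionally contains elements of type 6, 3+1+1+1, 2+2+1+1 (25 of its 36 elements, about 69% of primes); S_4 x C_2 (6T11) additionally contains elements of type 6, 4+2, 4+1+1, 2+2+1+1, 2+1+1+1+1 (32 of its 48 elements, about 67% of primes); (S_3 x S_3) : C_2 (6T13) additionally contains elements of type 6, 4+2, 3+2+1, 3+1+1+1, 2+2+1+1, 2+1+1+1+1 (61 of its 72 elements, about 85% of primes); PGL(2,5) (6T14) additionally contains elements of type 6, 5+1, 4+1+1, 2+2+1+1 (89 of its 120 elements, about 74% of primes); S_6 (6T16) additionally contains elements of type 6, 5+1, 4+2, 4+1+1, 3+2+1, 3+1+1+1, 2+2+1+1, 2+1+1+1+1 (664 of its 720 elements, about 92% of primes). None of the 23 primes tested shows any such pattern (for each of these groups the chance of that is below 10^-4), which rules them out. Hence G = S_3 (6T2), of order 6.

6T2: S_3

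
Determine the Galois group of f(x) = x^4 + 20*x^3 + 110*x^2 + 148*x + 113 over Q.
D_4 (order 8)

The polynomial is an irreducible quartic over Q and its discriminant is -1377894400, which is not a perfect square, so the Galois group is not contained in A_4. The resolvent cubic y^3 - 110*y^2 + 2508*y - 17384 has exactly one rational root, so the Galois group is C_4 or D_4. The quartic remains irreducible over Q(sqrt(disc)), so the group is D_4.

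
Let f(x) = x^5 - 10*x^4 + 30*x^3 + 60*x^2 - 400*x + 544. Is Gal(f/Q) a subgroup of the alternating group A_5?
Yes

The polynomial is irreducible of degree 5 over Q. Its discriminant is 23040000000000 = 4800000^2, a perfect square. A Galois group lies in the alternating group exactly when the discriminant is a square in Q, so the Galois group (D_5) is contained in A_5.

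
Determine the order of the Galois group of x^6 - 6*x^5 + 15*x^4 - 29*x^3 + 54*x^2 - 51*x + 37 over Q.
The degree of the splitting field over Q equals the order of the Galois group, so first determine the group. The polynomial f is an irreducible sextic over Q, so G = Gal(f/Q) is one of the 16 transitive subgroups 6T1, ..., 6T16 of S_6. The discriminant of f is -945145936107, which is not a perfect square, so G is not contained in A_6. The transitive groups of degree 6 not contained in A_6 are: C_6 (6T1, order 6), S_3 (6T2, order 6), D_6 (6T3, order 12), C_3 x S_3 (6T5, order 18), A_4 x C_2 (6T6, order 24), S_4 (6T8, order 24), S_3 x S_3 (6T9, order 36), S_4 x C_2 (6T11, order 48), (S_3 x S_3) : C_2 (6T13, order 72), PGL(2,5) (6T14, order 120), S_6 (6T16, order 720). By Dedekind's theorem, for a prime p not dividing disc(f) the degrees of the irreducible factors of f mod p form the cycle type of an element of G. Factoring f modulo the 27 such primes p <= 127 (skipping 3, 17, 19, 43, which divide the discriminant), each new pattern first appears at: mod 2: f = (x^6 + x^4 + x^3 + x + 1), pattern 6; mod 7: f = (x + 6)(x^2 + 5x + 5)(x^3 + 4x^2 + 6x + 1), pattern 3+2+1; mod 11: f = (x^2 + 7x + 2)(x^4 + 9x^3 + 5x^2 + 6x + 2), pattern 4+2; mod 13: f = (x + 6)(x + 8)(x^2 + 2x + 12)(x^2 + 4x + 6), pattern 2+2+1+1; mod 61: f = (x + 11)(x + 25)(x + 40)(x + 54)(x^2 + 47x + 42), pattern 2+1+1+1+1; mod 97: f = (x + 37)(x + 71)(x + 83)(x^3 + 94x^2 + 55x + 4), pattern 3+1+1+1; mod 113: f = (x^2 + 50x + 95)(x^2 + 59x + 88)(x^2 + 111x + 38), pattern 2+2+2; mod 127: f = (x^3 + 124x^2 + 52x + 53)(x^3 + 124x^2 + 81x + 63), pattern 3+3. No other pattern occurs in this range, so the set of observed cycle types is {6, 3+2+1, 4+2, 2+2+1+1, 2+1+1+1+1, 3+1+1+1, 2+2+2, 3+3}. The candidates containing elements of all these cycle types are (S_3 x S_3) : C_2 (6T13) of order 72, S_6 (6T16) of order 720; the others are excluded. The observed types are precisely the cycle types that occur in (S_3 x S_3) : C_2 (6T13) (apart from the identity). Each of the other remaining candidates has further cycle types, and by the Chebotarev density theorem the matching factorization patterns would occur for a proportion of primes equal to their share of the group: S_6 (6T16) additionally contains elements of type 5+1, 4+1+1 (234 of its 720 elements, about 32% of primes). None of the 27 primes tested shows any such pattern (for each of these groups the chance of that is below 10^-4), which rules them out. Hence G = (S_3 x S_3) : C_2 (6T13), of order 72. The Galois group (S_3 x S_3) : C_2 (6T13) has order 72, so the splitting field has degree 72 over Q.

72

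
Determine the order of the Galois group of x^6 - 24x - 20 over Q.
The degree of the splitting field over Q equals the order of the Galois group, so first determine the group. The polynomial f is an irreducible sextic over Q, so G = Gal(f/Q) is one of the 16 transitive subgroups 6T1, ..., 6T16 of S_6. The discriminant of f is 746496000000 = 864000^2, a perfect square, so G is contained in A_6. The transitive groups of degree 6 contained in A_6 are: A_4 (6T4, order 12), S_4 (6T7, order 24), (C_3 x C_3) : C_4 (6T10, order 36), PSL(2,5) (6T12, order 60), A_6 (6T15, order 360). By Dedekind's theorem, for a prime p not dividing disc(f) the degrees of the irreducible factors of f mod p form the cycle type of an element of G. Factoring f modulo the 6 such primes p <= 23 (skipping 2, 3, 5, which divide the discriminant), each new pattern first appears at: mod 7: f = (x + 4)(x^5 + 3x^4 + 2x^3 + 6x^2 + 4x + 2), pattern 5+1; mod 23: f = (x + 2)(x + 11)(x + 16)(x^3 + 17x^2 + 13x + 7), pattern 3+1+1+1. No other pattern occurs in this range, so the set of observed cycle types is {5+1, 3+1+1+1}. Among the candidates above, the only group containing elements of all these cycle types is A_6 (6T15) — each of A_4 (6T4), S_4 (6T7), (C_3 x C_3) : C_4 (6T10), PSL(2,5) (6T12) lacks at least one of them. Hence G = A_6 (6T15), of order 360. The Galois group A_6 (6T15) has order 360, so the splitting field has degree 360 over Q.

360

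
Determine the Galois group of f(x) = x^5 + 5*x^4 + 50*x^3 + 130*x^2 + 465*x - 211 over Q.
5T4: A_5

The polynomial f is an irreducible quintic over Q, so G = Gal(f/Q) is a transitive subgroup of S_5: one of C_5 (5T1, order 5), D_5 (5T2, order 10), F_20 (5T3, order 20), A_5 (5T4, order 60) or S_5 (5T5, order 120). The discriminant of f is 673506304000000 = 25952000^2, a perfect square, so G is contained in A_5. The transitive groups of degree 5 contained in A_5 are: C_5 (5T1, order 5), D_5 (5T2, order 10), A_5 (5T4, order 60). By Dedekind's theorem, for a prime p not dividing disc(f) the degrees of the irreducible factors of f mod p form the cycle type of an element of G. Factoring f modulo the 2 such primes p <= 7 (skipping 2, 5, which divide the discriminant), each new pattern first appears at: mod 3: f = (x^5 + 2x^4 + 2x^3 + x^2 + 2), pattern 5; mod 7: f = (x + 2)(x + 3)(x^3 + 2x + 1), pattern 3+1+1. No other pattern occurs in this range, so the set of observed cycle types is {5, 3+1+1}. Among the candidates above, the only group containing elements of all these cycle types is A_5 (5T4) — each of C_5 (5T1), D_5 (5T2) lacks at least one of them. Hence G = A_5 (5T4), of order 60.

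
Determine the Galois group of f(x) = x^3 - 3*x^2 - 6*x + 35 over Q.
3T2: S_3

The polynomial is an irreducible cubic over Q and its discriminant is -16767, which is not a perfect square. For an irreducible cubic, a non-square discriminant gives Galois group S_3.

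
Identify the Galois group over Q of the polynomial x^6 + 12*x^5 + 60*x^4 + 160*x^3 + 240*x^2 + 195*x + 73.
The polynomial f is an irreducible sextic over Q, so G = Gal(f/Q) is one of the 16 transitive subgroups 6T1, ..., 6T16 of S_6. The discriminant of f is -9059283, which is not a perfect square, so G is not contained in A_6. The transitive groups of degree 6 not contained in A_6 are: C_6 (6T1, order 6), S_3 (6T2, order 6), D_6 (6T3, order 12), C_3 x S_3 (6T5, order 18), A_4 x C_2 (6T6, order 24), S_4 (6T8, order 24), S_3 x S_3 (6T9, order 36), S_4 x C_2 (6T11, order 48), (S_3 x S_3) : C_2 (6T13, order 72), PGL(2,5) (6T14, order 120), S_6 (6T16, order 720). By Dedekind's theorem, for a prime p not dividing disc(f) the degrees of the irreducible factors of f mod p form the cycle type of an element of G. Factoring f modulo the 28 such primes p <= 127 (skipping 3, 17, 43, which divide the discriminant), each new pattern first appears at: mod 2: f = (x^6 + x + 1), pattern 6; mod 7: f = (x + 1)(x^2 + 2)(x^3 + 4x^2 + 5x + 5), pattern 3+2+1; mod 11: f = (x^2 + 6x + 10)(x^4 + 6x^3 + 3x^2 + 5x + 4), pattern 4+2; mod 13: f = (x + 7)(x + 12)(x^2 + x + 4)(x^2 + 5x + 9), pattern 2+2+1+1; mod 61: f = (x + 4)(x + 6)(x + 12)(x + 23)(x^2 + 28x + 41), pattern 2+1+1+1+1; mod 97: f = (x + 12)(x + 14)(x + 51)(x^3 + 32x^2 + 79x + 72), pattern 3+1+1+1; mod 113: f = (x^2 + 8x + 22)(x^2 + 49x + 86)(x^2 + 68x + 91), pattern 2+2+2; mod 127: f = (x^3 + 45x^2 + 59x + 52)(x^3 + 94x^2 + 89x + 82), pattern 3+3. No other pattern occurs in this range, so the set of observed cycle types is {6, 3+2+1, 4+2, 2+2+1+1, 2+1+1+1+1, 3+1+1+1, 2+2+2, 3+3}. The candidates containing elements of all these cycle types are (S_3 x S_3) : C_2 (6T13) of order 72, S_6 (6T16) of order 720; the others are excluded. The observed types are precisely the cycle types that occur in (S_3 x S_3) : C_2 (6T13) (apart from the identity). Each of the other remaining candidates has further cycle types, and by the Chebotarev density theorem the matching factorization patterns would occur for a proportion of primes equal to their share of the group: S_6 (6T16) additionally contains elements of type 5+1, 4+1+1 (234 of its 720 elements, about 32% of primes). None of the 28 primes tested shows any such pattern (for each of these groups the chance of that is below 10^-4), which rules them out. Hence G = (S_3 x S_3) : C_2 (6T13), of order 72.

(S_3 x S_3) : C_2, the group 6T13 of order 72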